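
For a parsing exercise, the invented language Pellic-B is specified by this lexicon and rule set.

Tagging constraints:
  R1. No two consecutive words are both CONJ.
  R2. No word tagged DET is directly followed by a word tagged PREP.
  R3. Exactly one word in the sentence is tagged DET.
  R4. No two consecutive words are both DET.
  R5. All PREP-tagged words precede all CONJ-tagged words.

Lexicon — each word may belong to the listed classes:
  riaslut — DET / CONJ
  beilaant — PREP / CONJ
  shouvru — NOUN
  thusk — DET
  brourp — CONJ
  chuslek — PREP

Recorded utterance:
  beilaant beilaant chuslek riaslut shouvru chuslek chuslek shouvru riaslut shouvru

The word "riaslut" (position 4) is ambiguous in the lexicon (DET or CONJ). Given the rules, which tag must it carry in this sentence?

DET

Candidates per position — 1:beilaant {PREP,CONJ}; 2:beilaant {PREP,CONJ}; 3:chuslek {PREP}; 4:riaslut {DET,CONJ}; 5:shouvru {NOUN}; 6:chuslek {PREP}; 7:chuslek {PREP}; 8:shouvru {NOUN}; 9:riaslut {DET,CONJ}; 10:shouvru {NOUN}.
At position 1, choosing CONJ makes rule 5 impossible to satisfy; hence PREP.
At position 2, choosing CONJ makes rule 5 impossible to satisfy; hence PREP.
At position 4, choosing CONJ makes rule 5 impossible to satisfy; hence DET.
At position 9, choosing DET makes rule 3 impossible to satisfy; hence CONJ.
The only consistent sequence is: PREP PREP PREP DET NOUN PREP PREP NOUN CONJ NOUN.
Checking: rule 1 ✓; rule 2 ✓; rule 3 ✓; rule 4 ✓; rule 5 ✓.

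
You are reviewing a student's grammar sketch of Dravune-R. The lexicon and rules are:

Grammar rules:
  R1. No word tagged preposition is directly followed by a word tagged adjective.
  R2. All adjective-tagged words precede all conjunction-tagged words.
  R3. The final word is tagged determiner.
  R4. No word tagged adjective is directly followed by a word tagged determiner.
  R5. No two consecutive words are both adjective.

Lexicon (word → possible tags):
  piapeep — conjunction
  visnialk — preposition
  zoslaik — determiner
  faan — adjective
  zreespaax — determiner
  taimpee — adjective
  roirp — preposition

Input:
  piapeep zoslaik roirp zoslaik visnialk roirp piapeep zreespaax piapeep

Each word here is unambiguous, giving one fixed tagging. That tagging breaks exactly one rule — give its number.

Fixed tagging: conjunction determiner preposition determiner preposition preposition conjunction determiner conjunction.
Checking each rule: R1 pass, R2 pass, R3 fail, R4 pass, R5 pass.
Only rule 3 fails.

3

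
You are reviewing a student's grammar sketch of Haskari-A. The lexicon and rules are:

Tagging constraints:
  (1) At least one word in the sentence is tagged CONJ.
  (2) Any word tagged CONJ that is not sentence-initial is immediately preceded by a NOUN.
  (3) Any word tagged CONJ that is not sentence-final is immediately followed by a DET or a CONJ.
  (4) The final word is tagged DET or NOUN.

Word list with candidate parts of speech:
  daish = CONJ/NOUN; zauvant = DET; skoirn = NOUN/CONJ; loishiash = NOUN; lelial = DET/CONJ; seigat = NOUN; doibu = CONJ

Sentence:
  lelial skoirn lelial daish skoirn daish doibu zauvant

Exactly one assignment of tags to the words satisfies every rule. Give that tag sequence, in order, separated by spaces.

DET NOUN DET NOUN NOUN NOUN CONJ DET

Candidates per position — 1:lelial {DET,CONJ}; 2:skoirn {NOUN,CONJ}; 3:lelial {DET,CONJ}; 4:daish {CONJ,NOUN}; 5:skoirn {NOUN,CONJ}; 6:daish {CONJ,NOUN}; 7:doibu {CONJ}; 8:zauvant {DET}.
Word 2 cannot be CONJ — rule 2 would then fail for every completion. It is NOUN.
Word 4 cannot be CONJ — rule 2 would then fail for every completion. It is NOUN.
Word 6 cannot be CONJ — rule 2 would then fail for every completion. It is NOUN.
Word 1 cannot be CONJ — rule 3 would then fail for every completion. It is DET.
Word 3 cannot be CONJ — rule 3 would then fail for every completion. It is DET.
Word 5 cannot be CONJ — rule 3 would then fail for every completion. It is NOUN.
The unique satisfying tagging is: DET NOUN DET NOUN NOUN NOUN CONJ DET.
Rule-by-rule: rule 1 ✓; rule 2 ✓; rule 3 ✓; rule 4 ✓.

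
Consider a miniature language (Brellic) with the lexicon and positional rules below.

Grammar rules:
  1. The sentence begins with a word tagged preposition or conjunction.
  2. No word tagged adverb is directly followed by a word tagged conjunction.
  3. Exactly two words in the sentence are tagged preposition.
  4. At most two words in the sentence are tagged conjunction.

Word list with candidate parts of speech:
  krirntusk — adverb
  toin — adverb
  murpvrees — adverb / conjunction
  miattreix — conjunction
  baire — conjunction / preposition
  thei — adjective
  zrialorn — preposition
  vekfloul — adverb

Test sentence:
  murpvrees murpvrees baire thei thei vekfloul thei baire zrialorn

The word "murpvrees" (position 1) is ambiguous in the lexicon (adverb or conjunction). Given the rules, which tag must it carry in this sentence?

conjunction

Candidates per position — 1:murpvrees {adverb,conjunction}; 2:murpvrees {adverb,conjunction}; 3:baire {conjunction,preposition}; 4:thei {adjective}; 5:thei {adjective}; 6:vekfloul {adverb}; 7:thei {adjective}; 8:baire {conjunction,preposition}; 9:zrialorn {preposition}.
Word 1 cannot be adverb — rule 1 would then fail for every completion. It is conjunction.
The remaining ambiguous positions (2, 3, 8) are resolved jointly — only one combination satisfies every rule.
So the tagging must be: conjunction adverb preposition adjective adjective adverb adjective conjunction preposition.
Verifying each rule — rule 1 holds; rule 2 holds; rule 3 holds; rule 4 holds.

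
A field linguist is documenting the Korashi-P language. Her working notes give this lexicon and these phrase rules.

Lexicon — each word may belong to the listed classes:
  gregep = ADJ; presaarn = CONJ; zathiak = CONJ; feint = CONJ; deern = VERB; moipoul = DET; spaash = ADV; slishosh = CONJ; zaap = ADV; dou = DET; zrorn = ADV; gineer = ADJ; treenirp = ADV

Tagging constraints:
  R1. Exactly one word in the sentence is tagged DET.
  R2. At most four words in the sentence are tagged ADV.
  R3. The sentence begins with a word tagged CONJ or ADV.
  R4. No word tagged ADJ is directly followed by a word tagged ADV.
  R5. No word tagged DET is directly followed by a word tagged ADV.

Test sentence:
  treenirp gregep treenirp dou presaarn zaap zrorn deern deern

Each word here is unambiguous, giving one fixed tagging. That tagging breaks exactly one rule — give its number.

4

Fixed tagging: ADV ADJ ADV DET CONJ ADV ADV VERB VERB.
Checking each rule: R1 pass, R2 pass, R3 pass, R4 fail, R5 pass.
Only rule 4 fails.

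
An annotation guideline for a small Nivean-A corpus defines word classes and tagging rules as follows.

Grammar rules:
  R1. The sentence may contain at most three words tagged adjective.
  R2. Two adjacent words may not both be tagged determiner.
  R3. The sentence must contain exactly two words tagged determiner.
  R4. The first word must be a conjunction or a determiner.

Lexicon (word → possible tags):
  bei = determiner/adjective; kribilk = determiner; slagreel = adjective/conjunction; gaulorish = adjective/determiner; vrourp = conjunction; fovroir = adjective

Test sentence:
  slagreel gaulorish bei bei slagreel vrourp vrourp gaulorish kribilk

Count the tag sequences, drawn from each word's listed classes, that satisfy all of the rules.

3

Candidates per position — 1:slagreel {adjective,conjunction}; 2:gaulorish {adjective,determiner}; 3:bei {determiner,adjective}; 4:bei {determiner,adjective}; 5:slagreel {adjective,conjunction}; 6:vrourp {conjunction}; 7:vrourp {conjunction}; 8:gaulorish {adjective,determiner}; 9:kribilk {determiner}.
There are 64 candidate sequences in total.
The sequences that satisfy every rule: conjunction adjective determiner adjective conjunction conjunction conjunction adjective determiner; conjunction adjective adjective determiner conjunction conjunction conjunction adjective determiner; conjunction determiner adjective adjective conjunction conjunction conjunction adjective determiner.
Count = 3.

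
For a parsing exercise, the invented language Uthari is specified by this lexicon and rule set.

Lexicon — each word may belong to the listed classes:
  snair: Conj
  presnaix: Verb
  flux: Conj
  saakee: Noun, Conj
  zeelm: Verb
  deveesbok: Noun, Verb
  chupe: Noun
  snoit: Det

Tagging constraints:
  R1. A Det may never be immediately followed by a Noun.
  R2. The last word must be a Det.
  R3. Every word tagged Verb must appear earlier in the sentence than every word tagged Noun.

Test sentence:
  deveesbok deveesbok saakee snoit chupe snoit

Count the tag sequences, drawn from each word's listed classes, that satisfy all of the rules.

Candidates per position — 1:deveesbok {Noun,Verb}; 2:deveesbok {Noun,Verb}; 3:saakee {Noun,Conj}; 4:snoit {Det}; 5:chupe {Noun}; 6:snoit {Det}.
There are 8 candidate sequences in total.
Rule 1 cannot be satisfied by any choice of tags from the lexicon.
So there is no consistent tagging.
Count = 0.

0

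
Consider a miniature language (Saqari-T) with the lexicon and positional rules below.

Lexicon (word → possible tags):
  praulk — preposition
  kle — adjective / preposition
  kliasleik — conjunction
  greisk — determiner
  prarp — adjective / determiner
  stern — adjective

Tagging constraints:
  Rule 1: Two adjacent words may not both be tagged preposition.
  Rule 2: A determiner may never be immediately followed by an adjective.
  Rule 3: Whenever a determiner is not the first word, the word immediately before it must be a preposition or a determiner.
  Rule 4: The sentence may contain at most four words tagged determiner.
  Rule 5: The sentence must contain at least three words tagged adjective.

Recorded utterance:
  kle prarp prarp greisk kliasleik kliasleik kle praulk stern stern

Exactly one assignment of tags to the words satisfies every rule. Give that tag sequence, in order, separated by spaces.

preposition determiner determiner determiner conjunction conjunction adjective preposition adjective adjective

Candidates per position — 1:kle {adjective,preposition}; 2:prarp {adjective,determiner}; 3:prarp {adjective,determiner}; 4:greisk {determiner}; 5:kliasleik {conjunction}; 6:kliasleik {conjunction}; 7:kle {adjective,preposition}; 8:praulk {preposition}; 9:stern {adjective}; 10:stern {adjective}.
Position 1: tagging it adjective would leave rule 3 unsatisfiable, so it must be preposition.
Position 2: tagging it adjective would leave rule 3 unsatisfiable, so it must be determiner.
Position 3: tagging it adjective would leave rule 2 unsatisfiable, so it must be determiner.
Position 7: tagging it preposition would leave rule 1 unsatisfiable, so it must be adjective.
The only consistent sequence is: preposition determiner determiner determiner conjunction conjunction adjective preposition adjective adjective.
Checking: rule 1 holds; rule 2 holds; rule 3 holds; rule 4 holds; rule 5 holds.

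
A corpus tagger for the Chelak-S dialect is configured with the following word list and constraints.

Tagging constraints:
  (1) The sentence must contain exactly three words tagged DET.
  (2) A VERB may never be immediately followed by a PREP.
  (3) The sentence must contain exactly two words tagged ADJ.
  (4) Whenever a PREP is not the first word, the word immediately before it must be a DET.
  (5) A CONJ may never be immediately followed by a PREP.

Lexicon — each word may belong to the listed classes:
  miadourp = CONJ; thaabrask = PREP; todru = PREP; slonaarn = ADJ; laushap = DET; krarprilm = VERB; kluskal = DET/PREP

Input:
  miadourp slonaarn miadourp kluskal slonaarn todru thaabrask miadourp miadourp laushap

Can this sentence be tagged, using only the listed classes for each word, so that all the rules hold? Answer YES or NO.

Candidates per position — 1:miadourp {CONJ}; 2:slonaarn {ADJ}; 3:miadourp {CONJ}; 4:kluskal {DET,PREP}; 5:slonaarn {ADJ}; 6:todru {PREP}; 7:thaabrask {PREP}; 8:miadourp {CONJ}; 9:miadourp {CONJ}; 10:laushap {DET}.
Rule 1 cannot be satisfied by any choice of tags from the lexicon.
So there is no consistent tagging.

NO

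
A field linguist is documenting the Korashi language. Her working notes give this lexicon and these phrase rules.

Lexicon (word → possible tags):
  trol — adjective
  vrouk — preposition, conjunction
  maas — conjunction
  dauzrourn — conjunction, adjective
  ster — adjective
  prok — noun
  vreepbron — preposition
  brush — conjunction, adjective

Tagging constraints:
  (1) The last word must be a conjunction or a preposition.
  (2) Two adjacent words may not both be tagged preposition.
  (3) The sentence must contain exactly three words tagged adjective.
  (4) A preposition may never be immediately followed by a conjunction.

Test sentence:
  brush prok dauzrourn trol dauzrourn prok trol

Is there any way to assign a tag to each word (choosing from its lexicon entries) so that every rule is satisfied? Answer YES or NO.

NO

Candidates per position — 1:brush {conjunction,adjective}; 2:prok {noun}; 3:dauzrourn {conjunction,adjective}; 4:trol {adjective}; 5:dauzrourn {conjunction,adjective}; 6:prok {noun}; 7:trol {adjective}.
Rule 1 cannot be satisfied by any choice of tags from the lexicon.
So there is no consistent tagging.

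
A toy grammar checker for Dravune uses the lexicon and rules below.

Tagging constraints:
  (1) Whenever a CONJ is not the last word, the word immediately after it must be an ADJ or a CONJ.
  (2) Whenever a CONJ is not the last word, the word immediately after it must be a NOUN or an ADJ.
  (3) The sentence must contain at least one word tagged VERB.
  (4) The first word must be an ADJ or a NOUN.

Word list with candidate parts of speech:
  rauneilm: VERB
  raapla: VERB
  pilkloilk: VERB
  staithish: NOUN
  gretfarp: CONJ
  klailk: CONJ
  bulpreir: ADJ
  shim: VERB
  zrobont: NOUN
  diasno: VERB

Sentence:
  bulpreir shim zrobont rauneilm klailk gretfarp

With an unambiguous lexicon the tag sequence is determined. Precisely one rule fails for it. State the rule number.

2

Fixed tagging: ADJ VERB NOUN VERB CONJ CONJ.
Checking each rule: R1 ✓, R2 ✗, R3 ✓, R4 ✓.
Only rule 2 fails.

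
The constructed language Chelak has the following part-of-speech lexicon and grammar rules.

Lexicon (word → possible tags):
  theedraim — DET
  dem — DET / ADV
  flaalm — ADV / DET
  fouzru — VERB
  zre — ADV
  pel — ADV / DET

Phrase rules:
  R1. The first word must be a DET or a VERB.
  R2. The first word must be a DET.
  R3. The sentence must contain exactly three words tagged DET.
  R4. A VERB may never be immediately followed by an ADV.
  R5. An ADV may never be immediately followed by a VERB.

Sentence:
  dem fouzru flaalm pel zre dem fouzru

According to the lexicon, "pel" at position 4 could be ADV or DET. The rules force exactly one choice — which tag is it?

Candidates per position — 1:dem {DET,ADV}; 2:fouzru {VERB}; 3:flaalm {ADV,DET}; 4:pel {ADV,DET}; 5:zre {ADV}; 6:dem {DET,ADV}; 7:fouzru {VERB}.
Word 1 cannot be ADV — rule 1 would then fail for every completion. It is DET.
Word 3 cannot be ADV — rule 4 would then fail for every completion. It is DET.
Word 6 cannot be ADV — rule 5 would then fail for every completion. It is DET.
Word 4 cannot be DET — rule 3 would then fail for every completion. It is ADV.
That leaves exactly one tagging: DET VERB DET ADV ADV DET VERB.
Check: rule 1 ok; rule 2 ok; rule 3 ok; rule 4 ok; rule 5 ok.

ADV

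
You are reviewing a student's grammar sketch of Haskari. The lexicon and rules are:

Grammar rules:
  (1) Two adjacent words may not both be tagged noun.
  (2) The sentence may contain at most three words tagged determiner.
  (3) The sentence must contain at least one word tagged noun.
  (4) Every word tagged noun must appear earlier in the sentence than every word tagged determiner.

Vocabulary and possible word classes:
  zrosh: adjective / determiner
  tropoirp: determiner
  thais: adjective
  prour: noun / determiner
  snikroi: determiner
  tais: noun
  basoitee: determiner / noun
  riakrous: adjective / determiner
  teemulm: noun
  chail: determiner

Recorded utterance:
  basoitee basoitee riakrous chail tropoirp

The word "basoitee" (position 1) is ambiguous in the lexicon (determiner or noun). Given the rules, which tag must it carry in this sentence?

Candidates per position — 1:basoitee {determiner,noun}; 2:basoitee {determiner,noun}; 3:riakrous {adjective,determiner}; 4:chail {determiner}; 5:tropoirp {determiner}.
Position 1: the remaining choice is settled jointly with positions 2, 3 — only noun at position 1 is part of a tagging that satisfies every rule.
That leaves exactly one tagging: noun determiner adjective determiner determiner.
Rule-by-rule: rule 1 holds; rule 2 holds; rule 3 holds; rule 4 holds.

noun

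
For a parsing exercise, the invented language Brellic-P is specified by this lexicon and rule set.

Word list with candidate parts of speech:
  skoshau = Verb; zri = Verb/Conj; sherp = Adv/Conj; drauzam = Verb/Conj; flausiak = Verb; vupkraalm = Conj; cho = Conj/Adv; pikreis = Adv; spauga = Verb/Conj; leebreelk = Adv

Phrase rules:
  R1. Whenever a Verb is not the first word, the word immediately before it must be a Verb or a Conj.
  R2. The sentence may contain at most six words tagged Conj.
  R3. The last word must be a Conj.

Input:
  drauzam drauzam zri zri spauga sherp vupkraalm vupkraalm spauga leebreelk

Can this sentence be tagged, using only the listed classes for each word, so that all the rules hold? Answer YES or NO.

NO

Candidates per position — 1:drauzam {Verb,Conj}; 2:drauzam {Verb,Conj}; 3:zri {Verb,Conj}; 4:zri {Verb,Conj}; 5:spauga {Verb,Conj}; 6:sherp {Adv,Conj}; 7:vupkraalm {Conj}; 8:vupkraalm {Conj}; 9:spauga {Verb,Conj}; 10:leebreelk {Adv}.
Rule 3 cannot be satisfied by any choice of tags from the lexicon.
So there is no consistent tagging.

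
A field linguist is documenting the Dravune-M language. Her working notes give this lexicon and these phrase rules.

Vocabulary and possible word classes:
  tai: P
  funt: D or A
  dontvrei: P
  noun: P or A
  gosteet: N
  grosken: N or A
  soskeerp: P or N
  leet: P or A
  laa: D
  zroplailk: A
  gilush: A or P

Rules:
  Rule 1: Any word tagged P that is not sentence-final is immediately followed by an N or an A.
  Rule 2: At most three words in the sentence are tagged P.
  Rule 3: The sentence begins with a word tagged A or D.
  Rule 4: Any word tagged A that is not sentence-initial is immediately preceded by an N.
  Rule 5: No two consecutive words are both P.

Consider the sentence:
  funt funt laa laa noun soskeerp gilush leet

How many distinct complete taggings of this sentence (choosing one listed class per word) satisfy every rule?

Candidates per position — 1:funt {D,A}; 2:funt {D,A}; 3:laa {D}; 4:laa {D}; 5:noun {P,A}; 6:soskeerp {P,N}; 7:gilush {A,P}; 8:leet {P,A}.
There are 64 candidate sequences in total.
The sequences that satisfy every rule: D D D D P N A P; A D D D P N A P.
Count = 2.

2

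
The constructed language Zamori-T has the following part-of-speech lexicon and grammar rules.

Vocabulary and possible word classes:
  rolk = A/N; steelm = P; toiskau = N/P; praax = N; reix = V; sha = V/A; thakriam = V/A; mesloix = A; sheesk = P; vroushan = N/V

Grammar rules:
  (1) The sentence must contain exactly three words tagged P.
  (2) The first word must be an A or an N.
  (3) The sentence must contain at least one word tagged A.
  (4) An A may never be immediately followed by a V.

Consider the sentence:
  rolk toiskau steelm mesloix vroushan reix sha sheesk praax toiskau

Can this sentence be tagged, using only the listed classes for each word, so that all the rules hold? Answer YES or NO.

Candidates per position — 1:rolk {A,N}; 2:toiskau {N,P}; 3:steelm {P}; 4:mesloix {A}; 5:vroushan {N,V}; 6:reix {V}; 7:sha {V,A}; 8:sheesk {P}; 9:praax {N}; 10:toiskau {N,P}.
One satisfying assignment: A P P A N V A P N N.
Checking: rule 1 holds; rule 2 holds; rule 3 holds; rule 4 holds.

YES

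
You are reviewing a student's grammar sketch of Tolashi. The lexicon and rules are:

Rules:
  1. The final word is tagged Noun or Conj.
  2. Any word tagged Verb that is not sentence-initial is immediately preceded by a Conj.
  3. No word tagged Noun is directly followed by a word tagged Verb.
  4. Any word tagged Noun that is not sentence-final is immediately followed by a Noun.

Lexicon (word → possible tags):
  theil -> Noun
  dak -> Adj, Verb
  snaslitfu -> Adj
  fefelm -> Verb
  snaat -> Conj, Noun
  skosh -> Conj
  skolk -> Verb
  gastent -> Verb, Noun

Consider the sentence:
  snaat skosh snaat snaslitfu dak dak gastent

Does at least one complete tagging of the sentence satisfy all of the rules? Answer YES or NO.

YES

Candidates per position — 1:snaat {Conj,Noun}; 2:skosh {Conj}; 3:snaat {Conj,Noun}; 4:snaslitfu {Adj}; 5:dak {Adj,Verb}; 6:dak {Adj,Verb}; 7:gastent {Verb,Noun}.
One satisfying assignment: Conj Conj Conj Adj Adj Adj Noun.
Checking: rule 1 ok; rule 2 ok; rule 3 ok; rule 4 ok.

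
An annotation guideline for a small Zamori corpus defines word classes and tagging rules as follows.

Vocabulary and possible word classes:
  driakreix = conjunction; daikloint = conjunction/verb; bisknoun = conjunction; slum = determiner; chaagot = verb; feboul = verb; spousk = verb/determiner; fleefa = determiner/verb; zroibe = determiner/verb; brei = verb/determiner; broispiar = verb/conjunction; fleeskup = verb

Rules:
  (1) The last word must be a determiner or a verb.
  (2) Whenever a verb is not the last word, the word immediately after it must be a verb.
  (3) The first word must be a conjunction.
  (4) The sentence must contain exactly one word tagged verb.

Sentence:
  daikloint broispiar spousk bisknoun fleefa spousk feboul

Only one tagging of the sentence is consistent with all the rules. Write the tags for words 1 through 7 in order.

Candidates per position — 1:daikloint {conjunction,verb}; 2:broispiar {verb,conjunction}; 3:spousk {verb,determiner}; 4:bisknoun {conjunction}; 5:fleefa {determiner,verb}; 6:spousk {verb,determiner}; 7:feboul {verb}.
Word 1 cannot be verb — rule 2 would then fail for every completion. It is conjunction.
Word 2 cannot be verb — rule 2 would then fail for every completion. It is conjunction.
Word 3 cannot be verb — rule 2 would then fail for every completion. It is determiner.
Word 5 cannot be verb — rule 4 would then fail for every completion. It is determiner.
Word 6 cannot be verb — rule 4 would then fail for every completion. It is determiner.
That leaves exactly one tagging: conjunction conjunction determiner conjunction determiner determiner verb.
Verifying each rule — rule 1 ok; rule 2 ok; rule 3 ok; rule 4 ok.

conjunction conjunction determiner conjunction determiner determiner verb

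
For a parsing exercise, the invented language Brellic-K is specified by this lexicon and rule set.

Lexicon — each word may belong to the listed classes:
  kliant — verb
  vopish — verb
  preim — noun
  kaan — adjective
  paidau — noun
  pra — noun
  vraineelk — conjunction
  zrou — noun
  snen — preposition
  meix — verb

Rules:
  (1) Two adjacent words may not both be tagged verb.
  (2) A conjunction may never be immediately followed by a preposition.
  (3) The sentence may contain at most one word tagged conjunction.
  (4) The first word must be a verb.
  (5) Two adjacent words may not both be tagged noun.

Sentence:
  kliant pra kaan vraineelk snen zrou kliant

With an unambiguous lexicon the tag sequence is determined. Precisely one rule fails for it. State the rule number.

Fixed tagging: verb noun adjective conjunction preposition noun verb.
Checking each rule: R1 pass, R2 fail, R3 pass, R4 pass, R5 pass.
Only rule 2 fails.

2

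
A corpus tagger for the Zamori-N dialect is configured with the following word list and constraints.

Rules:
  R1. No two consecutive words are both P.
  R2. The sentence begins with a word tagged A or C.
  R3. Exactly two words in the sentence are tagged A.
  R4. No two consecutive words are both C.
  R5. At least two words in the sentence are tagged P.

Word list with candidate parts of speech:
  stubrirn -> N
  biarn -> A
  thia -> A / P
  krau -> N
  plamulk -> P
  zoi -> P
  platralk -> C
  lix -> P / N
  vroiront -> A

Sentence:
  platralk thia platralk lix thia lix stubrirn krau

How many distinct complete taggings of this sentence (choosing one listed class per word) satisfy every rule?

1

Candidates per position — 1:platralk {C}; 2:thia {A,P}; 3:platralk {C}; 4:lix {P,N}; 5:thia {A,P}; 6:lix {P,N}; 7:stubrirn {N}; 8:krau {N}.
There are 16 candidate sequences in total.
The sequences that satisfy every rule: C A C P A P N N.
Count = 1.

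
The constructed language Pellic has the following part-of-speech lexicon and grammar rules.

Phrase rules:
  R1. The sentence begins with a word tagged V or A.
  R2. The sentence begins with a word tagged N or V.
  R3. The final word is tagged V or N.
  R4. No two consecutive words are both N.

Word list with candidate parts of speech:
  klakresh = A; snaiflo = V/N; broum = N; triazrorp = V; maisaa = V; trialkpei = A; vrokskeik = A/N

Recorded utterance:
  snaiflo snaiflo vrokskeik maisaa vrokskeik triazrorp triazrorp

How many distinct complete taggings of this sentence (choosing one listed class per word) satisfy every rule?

6

Candidates per position — 1:snaiflo {V,N}; 2:snaiflo {V,N}; 3:vrokskeik {A,N}; 4:maisaa {V}; 5:vrokskeik {A,N}; 6:triazrorp {V}; 7:triazrorp {V}.
There are 16 candidate sequences in total.
Checking each against the rules leaves 6 sequences.
Count = 6.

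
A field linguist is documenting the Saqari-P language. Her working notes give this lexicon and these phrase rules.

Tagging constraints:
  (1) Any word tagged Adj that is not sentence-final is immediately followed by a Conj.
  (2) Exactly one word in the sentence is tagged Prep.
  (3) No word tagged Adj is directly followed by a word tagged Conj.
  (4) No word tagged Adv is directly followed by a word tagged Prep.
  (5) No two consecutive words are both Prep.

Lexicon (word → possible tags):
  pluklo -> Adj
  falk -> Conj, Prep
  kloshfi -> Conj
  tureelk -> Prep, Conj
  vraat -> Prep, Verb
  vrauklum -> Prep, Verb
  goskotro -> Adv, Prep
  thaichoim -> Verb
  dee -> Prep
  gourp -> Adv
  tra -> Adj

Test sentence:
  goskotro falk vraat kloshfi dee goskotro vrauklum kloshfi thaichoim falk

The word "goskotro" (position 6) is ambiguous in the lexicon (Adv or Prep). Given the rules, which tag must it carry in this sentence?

Candidates per position — 1:goskotro {Adv,Prep}; 2:falk {Conj,Prep}; 3:vraat {Prep,Verb}; 4:kloshfi {Conj}; 5:dee {Prep}; 6:goskotro {Adv,Prep}; 7:vrauklum {Prep,Verb}; 8:kloshfi {Conj}; 9:thaichoim {Verb}; 10:falk {Conj,Prep}.
Word 1 cannot be Prep — rule 2 would then fail for every completion. It is Adv.
Word 2 cannot be Prep — rule 2 would then fail for every completion. It is Conj.
Word 3 cannot be Prep — rule 2 would then fail for every completion. It is Verb.
Word 6 cannot be Prep — rule 2 would then fail for every completion. It is Adv.
Word 7 cannot be Prep — rule 2 would then fail for every completion. It is Verb.
Word 10 cannot be Prep — rule 2 would then fail for every completion. It is Conj.
So the tagging must be: Adv Conj Verb Conj Prep Adv Verb Conj Verb Conj.
Checking: rule 1 holds; rule 2 holds; rule 3 holds; rule 4 holds; rule 5 holds.

Adv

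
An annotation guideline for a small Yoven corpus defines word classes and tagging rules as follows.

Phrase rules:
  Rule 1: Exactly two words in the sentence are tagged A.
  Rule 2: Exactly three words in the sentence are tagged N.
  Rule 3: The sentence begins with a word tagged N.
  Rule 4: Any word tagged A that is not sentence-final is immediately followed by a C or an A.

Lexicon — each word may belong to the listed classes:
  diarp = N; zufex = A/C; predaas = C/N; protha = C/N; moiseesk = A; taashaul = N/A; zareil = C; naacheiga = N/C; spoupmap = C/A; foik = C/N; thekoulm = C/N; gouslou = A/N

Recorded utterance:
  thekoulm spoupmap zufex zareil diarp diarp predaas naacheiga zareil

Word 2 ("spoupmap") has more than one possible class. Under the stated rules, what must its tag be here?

Candidates per position — 1:thekoulm {C,N}; 2:spoupmap {C,A}; 3:zufex {A,C}; 4:zareil {C}; 5:diarp {N}; 6:diarp {N}; 7:predaas {C,N}; 8:naacheiga {N,C}; 9:zareil {C}.
If word 1 were C, no tagging could satisfy rule 3; so word 1 is N.
If word 2 were C, no tagging could satisfy rule 1; so word 2 is A.
If word 3 were C, no tagging could satisfy rule 1; so word 3 is A.
If word 7 were N, no tagging could satisfy rule 2; so word 7 is C.
If word 8 were N, no tagging could satisfy rule 2; so word 8 is C.
That leaves exactly one tagging: N A A C N N C C C.
Check: rule 1 holds; rule 2 holds; rule 3 holds; rule 4 holds.

A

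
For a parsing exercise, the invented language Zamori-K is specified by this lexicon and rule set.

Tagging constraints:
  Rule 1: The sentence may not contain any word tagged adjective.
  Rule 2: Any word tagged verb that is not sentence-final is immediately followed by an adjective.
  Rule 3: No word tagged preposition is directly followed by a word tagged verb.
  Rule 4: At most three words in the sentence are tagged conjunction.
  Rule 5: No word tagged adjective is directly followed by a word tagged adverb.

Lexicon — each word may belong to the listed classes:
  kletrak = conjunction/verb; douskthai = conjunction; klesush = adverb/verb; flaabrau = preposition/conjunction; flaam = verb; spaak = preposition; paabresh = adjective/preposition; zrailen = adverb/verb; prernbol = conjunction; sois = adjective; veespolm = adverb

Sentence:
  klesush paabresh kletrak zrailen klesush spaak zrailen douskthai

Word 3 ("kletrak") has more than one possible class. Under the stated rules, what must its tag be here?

Candidates per position — 1:klesush {adverb,verb}; 2:paabresh {adjective,preposition}; 3:kletrak {conjunction,verb}; 4:zrailen {adverb,verb}; 5:klesush {adverb,verb}; 6:spaak {preposition}; 7:zrailen {adverb,verb}; 8:douskthai {conjunction}.
Position 2: adjective is ruled out by rule 1; that leaves preposition.
Position 3: verb is ruled out by rule 2; that leaves conjunction.
Position 4: verb is ruled out by rule 2; that leaves adverb.
Position 5: verb is ruled out by rule 2; that leaves adverb.
Position 7: verb is ruled out by rule 2; that leaves adverb.
Position 1: verb is ruled out by rule 2; that leaves adverb.
The only consistent sequence is: adverb preposition conjunction adverb adverb preposition adverb conjunction.
Check: rule 1 ok; rule 2 ok; rule 3 ok; rule 4 ok; rule 5 ok.

conjunction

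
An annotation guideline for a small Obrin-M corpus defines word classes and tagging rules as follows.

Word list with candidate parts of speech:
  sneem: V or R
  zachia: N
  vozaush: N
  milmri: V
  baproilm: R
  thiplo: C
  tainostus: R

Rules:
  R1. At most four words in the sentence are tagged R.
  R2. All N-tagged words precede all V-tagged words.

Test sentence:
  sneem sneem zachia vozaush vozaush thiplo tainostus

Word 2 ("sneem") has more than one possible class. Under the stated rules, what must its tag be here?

R

Candidates per position — 1:sneem {V,R}; 2:sneem {V,R}; 3:zachia {N}; 4:vozaush {N}; 5:vozaush {N}; 6:thiplo {C}; 7:tainostus {R}.
Word 1 cannot be V — rule 2 would then fail for every completion. It is R.
Word 2 cannot be V — rule 2 would then fail for every completion. It is R.
The unique satisfying tagging is: R R N N N C R.
Verifying each rule — rule 1 satisfied; rule 2 satisfied.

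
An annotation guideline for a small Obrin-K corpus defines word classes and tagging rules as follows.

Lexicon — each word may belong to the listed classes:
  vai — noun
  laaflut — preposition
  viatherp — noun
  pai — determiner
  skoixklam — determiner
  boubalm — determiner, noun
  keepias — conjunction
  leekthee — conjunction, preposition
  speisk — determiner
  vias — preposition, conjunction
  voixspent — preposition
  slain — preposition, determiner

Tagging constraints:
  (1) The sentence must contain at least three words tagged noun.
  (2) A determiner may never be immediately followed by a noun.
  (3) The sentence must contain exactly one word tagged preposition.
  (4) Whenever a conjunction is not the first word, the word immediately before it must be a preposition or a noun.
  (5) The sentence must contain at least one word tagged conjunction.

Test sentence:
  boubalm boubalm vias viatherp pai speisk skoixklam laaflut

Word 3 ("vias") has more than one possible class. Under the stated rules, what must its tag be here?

Candidates per position — 1:boubalm {determiner,noun}; 2:boubalm {determiner,noun}; 3:vias {preposition,conjunction}; 4:viatherp {noun}; 5:pai {determiner}; 6:speisk {determiner}; 7:skoixklam {determiner}; 8:laaflut {preposition}.
At position 1, choosing determiner makes rule 1 impossible to satisfy; hence noun.
At position 2, choosing determiner makes rule 1 impossible to satisfy; hence noun.
At position 3, choosing preposition makes rule 3 impossible to satisfy; hence conjunction.
The unique satisfying tagging is: noun noun conjunction noun determiner determiner determiner preposition.
Rule-by-rule: rule 1 satisfied; rule 2 satisfied; rule 3 satisfied; rule 4 satisfied; rule 5 satisfied.

conjunction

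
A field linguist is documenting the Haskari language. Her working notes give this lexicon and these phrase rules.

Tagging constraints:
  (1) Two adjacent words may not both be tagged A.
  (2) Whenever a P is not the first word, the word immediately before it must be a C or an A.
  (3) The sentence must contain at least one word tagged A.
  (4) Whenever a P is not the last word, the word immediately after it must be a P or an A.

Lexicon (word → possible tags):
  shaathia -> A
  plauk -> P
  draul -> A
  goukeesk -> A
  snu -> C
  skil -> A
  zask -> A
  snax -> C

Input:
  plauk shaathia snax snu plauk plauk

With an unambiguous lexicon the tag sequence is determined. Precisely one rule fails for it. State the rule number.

Fixed tagging: P A C C P P.
Rule check: R1 pass, R2 fail, R3 pass, R4 pass.
Only rule 2 fails.

2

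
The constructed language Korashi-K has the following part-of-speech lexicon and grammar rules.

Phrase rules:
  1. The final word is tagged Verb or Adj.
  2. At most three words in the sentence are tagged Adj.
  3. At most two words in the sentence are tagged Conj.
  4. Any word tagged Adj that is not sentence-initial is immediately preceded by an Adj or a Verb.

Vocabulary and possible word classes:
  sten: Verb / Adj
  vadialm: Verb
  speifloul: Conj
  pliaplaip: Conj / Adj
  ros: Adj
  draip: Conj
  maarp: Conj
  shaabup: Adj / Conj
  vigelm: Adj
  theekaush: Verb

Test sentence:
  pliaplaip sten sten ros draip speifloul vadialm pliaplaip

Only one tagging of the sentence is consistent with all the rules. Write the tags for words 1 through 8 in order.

Adj Verb Verb Adj Conj Conj Verb Adj

Candidates per position — 1:pliaplaip {Conj,Adj}; 2:sten {Verb,Adj}; 3:sten {Verb,Adj}; 4:ros {Adj}; 5:draip {Conj}; 6:speifloul {Conj}; 7:vadialm {Verb}; 8:pliaplaip {Conj,Adj}.
Word 1 cannot be Conj — rule 3 would then fail for every completion. It is Adj.
Word 8 cannot be Conj — rule 1 would then fail for every completion. It is Adj.
Word 2 cannot be Adj — rule 2 would then fail for every completion. It is Verb.
Word 3 cannot be Adj — rule 2 would then fail for every completion. It is Verb.
So the tagging must be: Adj Verb Verb Adj Conj Conj Verb Adj.
Rule-by-rule: rule 1 holds; rule 2 holds; rule 3 holds; rule 4 holds.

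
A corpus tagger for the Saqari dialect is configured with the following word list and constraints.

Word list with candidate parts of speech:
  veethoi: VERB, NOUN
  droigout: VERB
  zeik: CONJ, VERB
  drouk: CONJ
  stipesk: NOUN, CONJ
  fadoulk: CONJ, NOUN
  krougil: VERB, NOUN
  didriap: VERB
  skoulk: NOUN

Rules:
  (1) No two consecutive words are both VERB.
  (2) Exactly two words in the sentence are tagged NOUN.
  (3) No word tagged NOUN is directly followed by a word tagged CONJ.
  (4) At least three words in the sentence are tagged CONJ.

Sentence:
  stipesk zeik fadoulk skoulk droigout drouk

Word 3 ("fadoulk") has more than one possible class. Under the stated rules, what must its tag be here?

NOUN

Candidates per position — 1:stipesk {NOUN,CONJ}; 2:zeik {CONJ,VERB}; 3:fadoulk {CONJ,NOUN}; 4:skoulk {NOUN}; 5:droigout {VERB}; 6:drouk {CONJ}.
Position 3: the remaining choice is settled jointly with positions 1, 2 — only NOUN at position 3 is part of a tagging that satisfies every rule.
The only consistent sequence is: CONJ CONJ NOUN NOUN VERB CONJ.
Verifying each rule — rule 1 holds; rule 2 holds; rule 3 holds; rule 4 holds.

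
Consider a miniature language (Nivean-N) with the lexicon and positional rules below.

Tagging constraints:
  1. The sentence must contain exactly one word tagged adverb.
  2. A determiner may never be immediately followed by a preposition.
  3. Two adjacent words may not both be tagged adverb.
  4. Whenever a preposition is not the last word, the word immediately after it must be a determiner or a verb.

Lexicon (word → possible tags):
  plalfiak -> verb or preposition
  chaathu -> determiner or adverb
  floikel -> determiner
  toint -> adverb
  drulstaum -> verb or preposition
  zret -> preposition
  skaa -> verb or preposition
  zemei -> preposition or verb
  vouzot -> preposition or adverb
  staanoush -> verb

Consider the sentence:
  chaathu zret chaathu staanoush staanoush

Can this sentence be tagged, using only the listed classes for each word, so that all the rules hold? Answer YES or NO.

YES

Candidates per position — 1:chaathu {determiner,adverb}; 2:zret {preposition}; 3:chaathu {determiner,adverb}; 4:staanoush {verb}; 5:staanoush {verb}.
One satisfying assignment: adverb preposition determiner verb verb.
Rule-by-rule: rule 1 ✓; rule 2 ✓; rule 3 ✓; rule 4 ✓.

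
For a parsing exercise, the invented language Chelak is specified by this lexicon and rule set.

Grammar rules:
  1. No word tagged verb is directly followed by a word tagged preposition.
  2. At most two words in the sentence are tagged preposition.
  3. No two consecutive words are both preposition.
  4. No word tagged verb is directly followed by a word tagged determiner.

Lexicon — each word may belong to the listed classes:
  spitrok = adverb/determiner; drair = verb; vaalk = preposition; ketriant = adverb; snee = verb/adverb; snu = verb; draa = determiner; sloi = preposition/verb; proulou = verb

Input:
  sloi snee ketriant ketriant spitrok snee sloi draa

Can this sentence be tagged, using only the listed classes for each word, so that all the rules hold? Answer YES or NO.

Candidates per position — 1:sloi {preposition,verb}; 2:snee {verb,adverb}; 3:ketriant {adverb}; 4:ketriant {adverb}; 5:spitrok {adverb,determiner}; 6:snee {verb,adverb}; 7:sloi {preposition,verb}; 8:draa {determiner}.
One satisfying assignment: preposition adverb adverb adverb adverb adverb preposition determiner.
Verifying each rule — rule 1 ✓; rule 2 ✓; rule 3 ✓; rule 4 ✓.

YES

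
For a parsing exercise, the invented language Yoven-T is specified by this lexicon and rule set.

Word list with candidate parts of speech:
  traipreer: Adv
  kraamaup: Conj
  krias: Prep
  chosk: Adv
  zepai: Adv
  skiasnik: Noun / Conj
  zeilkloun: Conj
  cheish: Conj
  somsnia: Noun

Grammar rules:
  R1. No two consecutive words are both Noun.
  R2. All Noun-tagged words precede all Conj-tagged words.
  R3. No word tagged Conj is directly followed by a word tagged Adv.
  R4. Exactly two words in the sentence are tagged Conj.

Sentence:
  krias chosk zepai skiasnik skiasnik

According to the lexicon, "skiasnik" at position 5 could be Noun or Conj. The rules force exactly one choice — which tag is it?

Candidates per position — 1:krias {Prep}; 2:chosk {Adv}; 3:zepai {Adv}; 4:skiasnik {Noun,Conj}; 5:skiasnik {Noun,Conj}.
At position 4, choosing Noun makes rule 4 impossible to satisfy; hence Conj.
At position 5, choosing Noun makes rule 2 impossible to satisfy; hence Conj.
So the tagging must be: Prep Adv Adv Conj Conj.
Check: rule 1 holds; rule 2 holds; rule 3 holds; rule 4 holds.

Conj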